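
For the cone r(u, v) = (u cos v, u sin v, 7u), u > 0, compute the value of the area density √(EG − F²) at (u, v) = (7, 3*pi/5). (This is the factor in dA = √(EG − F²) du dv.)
√(EG − F²)|_{(7, 3*pi/5)} = 35*sqrt(2)

E = 50, F = 0, G = u^2, so EG − F² = 50*u^2. Taking the positive square root: √(EG − F²) = 5*sqrt(2)*Abs(u). At (u, v) = (7, 3*pi/5): 35*sqrt(2).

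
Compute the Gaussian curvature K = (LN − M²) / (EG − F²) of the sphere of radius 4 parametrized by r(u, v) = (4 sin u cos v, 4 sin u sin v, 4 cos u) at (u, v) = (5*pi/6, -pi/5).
K = 1/16

Coefficients of the first fundamental form: E = 16, F = 0, G = 16*sin(u)^2.
Coefficients of the second fundamental form: L = -4*sin(u)/Abs(sin(u)), M = 0, N = -4*sin(u)^3/Abs(sin(u)).
Assemble K = (LN − M²)/(EG − F²) = 1/16. At (u, v) = (5*pi/6, -pi/5): K = 1/16.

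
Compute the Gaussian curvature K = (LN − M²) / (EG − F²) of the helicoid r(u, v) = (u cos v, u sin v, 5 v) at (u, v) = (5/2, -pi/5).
K = -16/625

Coefficients of the first fundamental form: E = 1, F = 0, G = u^2 + 25.
Coefficients of the second fundamental form: L = 0, M = -5/sqrt(u^2 + 25), N = 0.
Assemble K = (LN − M²)/(EG − F²) = -25/(u^2 + 25)^2. At (u, v) = (5/2, -pi/5): K = -16/625.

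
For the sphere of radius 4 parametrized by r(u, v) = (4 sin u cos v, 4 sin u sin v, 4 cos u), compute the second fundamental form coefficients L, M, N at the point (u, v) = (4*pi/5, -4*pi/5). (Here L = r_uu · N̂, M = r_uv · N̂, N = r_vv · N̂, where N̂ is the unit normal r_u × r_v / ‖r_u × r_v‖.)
L = -4;  M = 0;  N = -5/2 + sqrt(5)/2

Compute the unit normal N̂(u, v) = (sin(u)^2*cos(v)/Abs(sin(u)), sin(u)^2*sin(v)/Abs(sin(u)), sin(2*u)/(2*Abs(sin(u)))), and the second partials r_uu, r_uv, r_vv. Take dot products:
  L(u, v) = r_uu · N̂ = -4*sin(u)/Abs(sin(u)),
  M(u, v) = r_uv · N̂ = 0,
  N(u, v) = r_vv · N̂ = -4*sin(u)^3/Abs(sin(u)).
Evaluating at (u, v) = (4*pi/5, -4*pi/5):
  L = -4, M = 0, N = -5/2 + sqrt(5)/2.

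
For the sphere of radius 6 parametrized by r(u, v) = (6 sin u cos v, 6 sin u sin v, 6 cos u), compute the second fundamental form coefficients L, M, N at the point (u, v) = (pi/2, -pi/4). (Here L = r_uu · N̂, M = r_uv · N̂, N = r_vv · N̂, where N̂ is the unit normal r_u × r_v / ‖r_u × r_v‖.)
L = -6;  M = 0;  N = -6

Compute the unit normal N̂(u, v) = (sin(u)^2*cos(v)/Abs(sin(u)), sin(u)^2*sin(v)/Abs(sin(u)), sin(2*u)/(2*Abs(sin(u)))), and the second partials r_uu, r_uv, r_vv. Take dot products:
  L(u, v) = r_uu · N̂ = -6*sin(u)/Abs(sin(u)),
  M(u, v) = r_uv · N̂ = 0,
  N(u, v) = r_vv · N̂ = -6*sin(u)^3/Abs(sin(u)).
Evaluating at (u, v) = (pi/2, -pi/4):
  L = -6, M = 0, N = -6.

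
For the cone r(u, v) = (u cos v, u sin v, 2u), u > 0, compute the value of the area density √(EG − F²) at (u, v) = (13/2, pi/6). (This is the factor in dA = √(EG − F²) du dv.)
√(EG − F²)|_{(13/2, pi/6)} = 13*sqrt(5)/2

E = 5, F = 0, G = u^2, so EG − F² = 5*u^2. Taking the positive square root: √(EG − F²) = sqrt(5)*Abs(u). At (u, v) = (13/2, pi/6): 13*sqrt(5)/2.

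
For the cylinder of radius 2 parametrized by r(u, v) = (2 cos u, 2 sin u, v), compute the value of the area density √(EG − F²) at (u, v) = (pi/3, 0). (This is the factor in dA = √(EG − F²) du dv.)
√(EG − F²)|_{(pi/3, 0)} = 2

E = 4, F = 0, G = 1, so EG − F² = 4. Taking the positive square root: √(EG − F²) = 2. At (u, v) = (pi/3, 0): 2.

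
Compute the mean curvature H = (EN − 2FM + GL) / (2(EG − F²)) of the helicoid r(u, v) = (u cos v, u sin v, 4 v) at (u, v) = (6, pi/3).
H = 0

With E = 1, F = 0, G = u^2 + 16, L = 0, M = -4/sqrt(u^2 + 16), N = 0, assemble
  H = (EN − 2FM + GL) / (2(EG − F²)) = 0.
At (u, v) = (6, pi/3): H = 0.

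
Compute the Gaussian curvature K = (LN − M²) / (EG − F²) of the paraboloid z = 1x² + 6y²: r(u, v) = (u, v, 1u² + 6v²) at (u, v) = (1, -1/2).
K = 24/1681

Coefficients of the first fundamental form: E = 4*u^2 + 1, F = 24*u*v, G = 144*v^2 + 1.
Coefficients of the second fundamental form: L = 2/sqrt(4*u^2 + 144*v^2 + 1), M = 0, N = 12/sqrt(4*u^2 + 144*v^2 + 1).
Assemble K = (LN − M²)/(EG − F²) = 24/(16*u^4 + 1152*u^2*v^2 + 8*u^2 + 20736*v^4 + 288*v^2 + 1). At (u, v) = (1, -1/2): K = 24/1681.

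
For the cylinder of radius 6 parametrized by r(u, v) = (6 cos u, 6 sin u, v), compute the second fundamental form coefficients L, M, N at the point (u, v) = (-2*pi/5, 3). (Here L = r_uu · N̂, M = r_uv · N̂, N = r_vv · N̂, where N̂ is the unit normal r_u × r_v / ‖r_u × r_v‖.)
L = -6;  M = 0;  N = 0

Compute the unit normal N̂(u, v) = (cos(u), sin(u), 0), and the second partials r_uu, r_uv, r_vv. Take dot products:
  L(u, v) = r_uu · N̂ = -6,
  M(u, v) = r_uv · N̂ = 0,
  N(u, v) = r_vv · N̂ = 0.
Evaluating at (u, v) = (-2*pi/5, 3):
  L = -6, M = 0, N = 0.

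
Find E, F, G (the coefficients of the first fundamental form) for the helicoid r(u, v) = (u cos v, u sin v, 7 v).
E = 1;  F = 0;  G = u^2 + 49

Compute partials: r_u = (cos(v), sin(v), 0), r_v = (-u*sin(v), u*cos(v), 7). Then
  E = r_u · r_u = 1,
  F = r_u · r_v = 0,
  G = r_v · r_v = u^2 + 49.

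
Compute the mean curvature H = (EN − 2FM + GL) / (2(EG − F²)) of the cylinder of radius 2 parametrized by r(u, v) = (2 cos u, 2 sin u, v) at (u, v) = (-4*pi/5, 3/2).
H = -1/4

With E = 4, F = 0, G = 1, L = -2, M = 0, N = 0, assemble
  H = (EN − 2FM + GL) / (2(EG − F²)) = -1/4.
At (u, v) = (-4*pi/5, 3/2): H = -1/4.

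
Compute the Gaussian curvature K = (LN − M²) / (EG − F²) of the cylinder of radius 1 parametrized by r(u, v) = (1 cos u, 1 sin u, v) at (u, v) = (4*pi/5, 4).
K = 0

Coefficients of the first fundamental form: E = 1, F = 0, G = 1.
Coefficients of the second fundamental form: L = -1, M = 0, N = 0.
Assemble K = (LN − M²)/(EG − F²) = 0. At (u, v) = (4*pi/5, 4): K = 0.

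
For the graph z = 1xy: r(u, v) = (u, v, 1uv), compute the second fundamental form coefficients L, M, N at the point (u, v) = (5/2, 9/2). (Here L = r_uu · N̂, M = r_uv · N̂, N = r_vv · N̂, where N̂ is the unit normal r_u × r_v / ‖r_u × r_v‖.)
L = 0;  M = sqrt(110)/55;  N = 0

Compute the unit normal N̂(u, v) = (-v/sqrt(u^2 + v^2 + 1), -u/sqrt(u^2 + v^2 + 1), 1/sqrt(u^2 + v^2 + 1)), and the second partials r_uu, r_uv, r_vv. Take dot products:
  L(u, v) = r_uu · N̂ = 0,
  M(u, v) = r_uv · N̂ = 1/sqrt(u^2 + v^2 + 1),
  N(u, v) = r_vv · N̂ = 0.
Evaluating at (u, v) = (5/2, 9/2):
  L = 0, M = sqrt(110)/55, N = 0.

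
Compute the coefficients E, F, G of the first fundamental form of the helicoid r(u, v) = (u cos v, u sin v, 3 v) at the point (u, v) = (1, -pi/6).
E = 1;  F = 0;  G = 10

Partials: r_u = (cos(v), sin(v), 0), r_v = (-u*sin(v), u*cos(v), 3). As functions of (u, v):
  E = r_u · r_u = 1,
  F = r_u · r_v = 0,
  G = r_v · r_v = u^2 + 9.
Evaluating at (u, v) = (1, -pi/6): E = 1, F = 0, G = 10.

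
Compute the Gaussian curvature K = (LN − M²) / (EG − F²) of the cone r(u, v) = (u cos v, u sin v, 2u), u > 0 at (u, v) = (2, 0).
K = 0

Coefficients of the first fundamental form: E = 5, F = 0, G = u^2.
Coefficients of the second fundamental form: L = 0, M = 0, N = 2*sqrt(5)*u^2/(5*Abs(u)).
Assemble K = (LN − M²)/(EG − F²) = 0. At (u, v) = (2, 0): K = 0.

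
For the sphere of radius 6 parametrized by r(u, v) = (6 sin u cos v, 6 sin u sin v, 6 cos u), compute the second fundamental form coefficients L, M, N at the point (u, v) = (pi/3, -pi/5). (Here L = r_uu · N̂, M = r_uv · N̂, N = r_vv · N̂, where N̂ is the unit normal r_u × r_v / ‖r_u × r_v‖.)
L = -6;  M = 0;  N = -9/2

Compute the unit normal N̂(u, v) = (sin(u)^2*cos(v)/Abs(sin(u)), sin(u)^2*sin(v)/Abs(sin(u)), sin(2*u)/(2*Abs(sin(u)))), and the second partials r_uu, r_uv, r_vv. Take dot products:
  L(u, v) = r_uu · N̂ = -6*sin(u)/Abs(sin(u)),
  M(u, v) = r_uv · N̂ = 0,
  N(u, v) = r_vv · N̂ = -6*sin(u)^3/Abs(sin(u)).
Evaluating at (u, v) = (pi/3, -pi/5):
  L = -6, M = 0, N = -9/2.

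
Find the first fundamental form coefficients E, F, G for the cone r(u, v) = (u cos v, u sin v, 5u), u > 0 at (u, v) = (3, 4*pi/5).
E = 26;  F = 0;  G = 9

Partials: r_u = (cos(v), sin(v), 5), r_v = (-u*sin(v), u*cos(v), 0). As functions of (u, v):
  E = r_u · r_u = 26,
  F = r_u · r_v = 0,
  G = r_v · r_v = u^2.
Evaluating at (u, v) = (3, 4*pi/5): E = 26, F = 0, G = 9.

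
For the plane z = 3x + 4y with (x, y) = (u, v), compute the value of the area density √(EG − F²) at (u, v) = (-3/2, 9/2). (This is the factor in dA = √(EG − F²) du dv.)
√(EG − F²)|_{(-3/2, 9/2)} = sqrt(26)

E = 10, F = 12, G = 17, so EG − F² = 26. Taking the positive square root: √(EG − F²) = sqrt(26). At (u, v) = (-3/2, 9/2): sqrt(26).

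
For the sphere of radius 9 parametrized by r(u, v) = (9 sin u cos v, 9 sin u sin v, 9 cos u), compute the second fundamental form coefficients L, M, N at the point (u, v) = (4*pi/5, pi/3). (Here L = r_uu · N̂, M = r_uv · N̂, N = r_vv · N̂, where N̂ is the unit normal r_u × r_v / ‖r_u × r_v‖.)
L = -9;  M = 0;  N = -45/8 + 9*sqrt(5)/8

Compute the unit normal N̂(u, v) = (sin(u)^2*cos(v)/Abs(sin(u)), sin(u)^2*sin(v)/Abs(sin(u)), sin(2*u)/(2*Abs(sin(u)))), and the second partials r_uu, r_uv, r_vv. Take dot products:
  L(u, v) = r_uu · N̂ = -9*sin(u)/Abs(sin(u)),
  M(u, v) = r_uv · N̂ = 0,
  N(u, v) = r_vv · N̂ = -9*sin(u)^3/Abs(sin(u)).
Evaluating at (u, v) = (4*pi/5, pi/3):
  L = -9, M = 0, N = -45/8 + 9*sqrt(5)/8.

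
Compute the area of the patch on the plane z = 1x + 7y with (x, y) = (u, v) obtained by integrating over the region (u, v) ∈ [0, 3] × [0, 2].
Area = 6*sqrt(51)

Area = ∫∫ √(EG − F²) du dv with √(EG − F²) = sqrt(51). Integrating over [0, 3] × [0, 2] gives 6*sqrt(51).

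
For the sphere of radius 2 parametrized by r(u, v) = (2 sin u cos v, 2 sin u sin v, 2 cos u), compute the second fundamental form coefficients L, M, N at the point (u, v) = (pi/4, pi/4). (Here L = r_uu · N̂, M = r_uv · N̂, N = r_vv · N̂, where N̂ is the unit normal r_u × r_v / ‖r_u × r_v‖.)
L = -2;  M = 0;  N = -1

Compute the unit normal N̂(u, v) = (sin(u)^2*cos(v)/Abs(sin(u)), sin(u)^2*sin(v)/Abs(sin(u)), sin(2*u)/(2*Abs(sin(u)))), and the second partials r_uu, r_uv, r_vv. Take dot products:
  L(u, v) = r_uu · N̂ = -2*sin(u)/Abs(sin(u)),
  M(u, v) = r_uv · N̂ = 0,
  N(u, v) = r_vv · N̂ = -2*sin(u)^3/Abs(sin(u)).
Evaluating at (u, v) = (pi/4, pi/4):
  L = -2, M = 0, N = -1.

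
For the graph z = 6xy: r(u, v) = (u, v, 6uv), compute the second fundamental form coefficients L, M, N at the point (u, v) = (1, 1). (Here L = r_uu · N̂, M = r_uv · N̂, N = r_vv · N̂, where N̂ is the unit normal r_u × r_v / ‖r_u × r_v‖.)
L = 0;  M = 6*sqrt(73)/73;  N = 0

Compute the unit normal N̂(u, v) = (-6*v/sqrt(36*u^2 + 36*v^2 + 1), -6*u/sqrt(36*u^2 + 36*v^2 + 1), 1/sqrt(36*u^2 + 36*v^2 + 1)), and the second partials r_uu, r_uv, r_vv. Take dot products:
  L(u, v) = r_uu · N̂ = 0,
  M(u, v) = r_uv · N̂ = 6/sqrt(36*u^2 + 36*v^2 + 1),
  N(u, v) = r_vv · N̂ = 0.
Evaluating at (u, v) = (1, 1):
  L = 0, M = 6*sqrt(73)/73, N = 0.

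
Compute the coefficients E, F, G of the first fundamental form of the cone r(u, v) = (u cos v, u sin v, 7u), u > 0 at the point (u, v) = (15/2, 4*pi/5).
E = 50;  F = 0;  G = 225/4

Partials: r_u = (cos(v), sin(v), 7), r_v = (-u*sin(v), u*cos(v), 0). As functions of (u, v):
  E = r_u · r_u = 50,
  F = r_u · r_v = 0,
  G = r_v · r_v = u^2.
Evaluating at (u, v) = (15/2, 4*pi/5): E = 50, F = 0, G = 225/4.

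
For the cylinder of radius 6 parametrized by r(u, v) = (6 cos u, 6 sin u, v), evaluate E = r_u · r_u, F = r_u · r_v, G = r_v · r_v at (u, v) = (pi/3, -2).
E = 36;  F = 0;  G = 1

Partials: r_u = (-6*sin(u), 6*cos(u), 0), r_v = (0, 0, 1). As functions of (u, v):
  E = r_u · r_u = 36,
  F = r_u · r_v = 0,
  G = r_v · r_v = 1.
Evaluating at (u, v) = (pi/3, -2): E = 36, F = 0, G = 1.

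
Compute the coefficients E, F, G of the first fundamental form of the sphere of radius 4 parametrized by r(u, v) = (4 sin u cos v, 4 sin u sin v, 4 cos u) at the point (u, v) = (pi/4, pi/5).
E = 16;  F = 0;  G = 8

Partials: r_u = (4*cos(u)*cos(v), 4*sin(v)*cos(u), -4*sin(u)), r_v = (-4*sin(u)*sin(v), 4*sin(u)*cos(v), 0). As functions of (u, v):
  E = r_u · r_u = 16,
  F = r_u · r_v = 0,
  G = r_v · r_v = 16*sin(u)^2.
Evaluating at (u, v) = (pi/4, pi/5): E = 16, F = 0, G = 8.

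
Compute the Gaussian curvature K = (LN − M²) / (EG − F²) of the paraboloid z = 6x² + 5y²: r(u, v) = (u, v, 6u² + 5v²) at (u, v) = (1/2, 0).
K = 120/1369

Coefficients of the first fundamental form: E = 144*u^2 + 1, F = 120*u*v, G = 100*v^2 + 1.
Coefficients of the second fundamental form: L = 12/sqrt(144*u^2 + 100*v^2 + 1), M = 0, N = 10/sqrt(144*u^2 + 100*v^2 + 1).
Assemble K = (LN − M²)/(EG − F²) = 120/(20736*u^4 + 28800*u^2*v^2 + 288*u^2 + 10000*v^4 + 200*v^2 + 1). At (u, v) = (1/2, 0): K = 120/1369.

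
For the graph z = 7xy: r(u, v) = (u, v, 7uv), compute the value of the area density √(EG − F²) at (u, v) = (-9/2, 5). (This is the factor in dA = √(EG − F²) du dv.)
√(EG − F²)|_{(-9/2, 5)} = sqrt(8873)/2

E = 49*v^2 + 1, F = 49*u*v, G = 49*u^2 + 1, so EG − F² = 49*u^2 + 49*v^2 + 1. Taking the positive square root: √(EG − F²) = sqrt(49*u^2 + 49*v^2 + 1). At (u, v) = (-9/2, 5): sqrt(8873)/2.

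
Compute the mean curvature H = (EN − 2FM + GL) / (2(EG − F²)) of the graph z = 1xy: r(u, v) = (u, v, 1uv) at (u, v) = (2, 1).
H = -sqrt(6)/18

With E = v^2 + 1, F = u*v, G = u^2 + 1, L = 0, M = 1/sqrt(u^2 + v^2 + 1), N = 0, assemble
  H = (EN − 2FM + GL) / (2(EG − F²)) = -u*v/(u^2 + v^2 + 1)^(3/2).
At (u, v) = (2, 1): H = -sqrt(6)/18.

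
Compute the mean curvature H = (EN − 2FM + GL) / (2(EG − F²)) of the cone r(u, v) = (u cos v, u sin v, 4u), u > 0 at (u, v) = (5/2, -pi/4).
H = 4*sqrt(17)/85

With E = 17, F = 0, G = u^2, L = 0, M = 0, N = 4*sqrt(17)*u^2/(17*Abs(u)), assemble
  H = (EN − 2FM + GL) / (2(EG − F²)) = 2*sqrt(17)/(17*Abs(u)).
At (u, v) = (5/2, -pi/4): H = 4*sqrt(17)/85.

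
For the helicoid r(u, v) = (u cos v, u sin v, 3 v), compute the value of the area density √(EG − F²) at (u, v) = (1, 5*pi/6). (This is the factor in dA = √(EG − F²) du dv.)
√(EG − F²)|_{(1, 5*pi/6)} = sqrt(10)

E = 1, F = 0, G = u^2 + 9, so EG − F² = u^2 + 9. Taking the positive square root: √(EG − F²) = sqrt(u^2 + 9). At (u, v) = (1, 5*pi/6): sqrt(10).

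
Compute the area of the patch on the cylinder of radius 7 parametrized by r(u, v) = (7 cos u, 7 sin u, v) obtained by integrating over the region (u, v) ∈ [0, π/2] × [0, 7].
Area = 49*pi/2

Area = ∫∫ √(EG − F²) du dv with √(EG − F²) = 7. Integrating over [0, π/2] × [0, 7] gives 49*pi/2.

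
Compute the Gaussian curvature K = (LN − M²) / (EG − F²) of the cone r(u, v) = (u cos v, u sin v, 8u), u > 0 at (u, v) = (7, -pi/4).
K = 0

Coefficients of the first fundamental form: E = 65, F = 0, G = u^2.
Coefficients of the second fundamental form: L = 0, M = 0, N = 8*sqrt(65)*u^2/(65*Abs(u)).
Assemble K = (LN − M²)/(EG − F²) = 0. At (u, v) = (7, -pi/4): K = 0.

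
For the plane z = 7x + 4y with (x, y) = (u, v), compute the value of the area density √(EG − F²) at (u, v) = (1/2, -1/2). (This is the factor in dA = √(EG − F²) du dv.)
√(EG − F²)|_{(1/2, -1/2)} = sqrt(66)

E = 50, F = 28, G = 17, so EG − F² = 66. Taking the positive square root: √(EG − F²) = sqrt(66). At (u, v) = (1/2, -1/2): sqrt(66).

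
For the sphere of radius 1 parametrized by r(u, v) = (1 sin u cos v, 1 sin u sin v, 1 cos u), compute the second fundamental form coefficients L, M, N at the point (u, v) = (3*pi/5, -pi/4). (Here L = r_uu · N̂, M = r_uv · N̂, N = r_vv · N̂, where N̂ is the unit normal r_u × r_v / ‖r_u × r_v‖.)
L = -1;  M = 0;  N = -5/8 - sqrt(5)/8

Compute the unit normal N̂(u, v) = (sin(u)^2*cos(v)/Abs(sin(u)), sin(u)^2*sin(v)/Abs(sin(u)), sin(2*u)/(2*Abs(sin(u)))), and the second partials r_uu, r_uv, r_vv. Take dot products:
  L(u, v) = r_uu · N̂ = -sin(u)/Abs(sin(u)),
  M(u, v) = r_uv · N̂ = 0,
  N(u, v) = r_vv · N̂ = -sin(u)^3/Abs(sin(u)).
Evaluating at (u, v) = (3*pi/5, -pi/4):
  L = -1, M = 0, N = -5/8 - sqrt(5)/8.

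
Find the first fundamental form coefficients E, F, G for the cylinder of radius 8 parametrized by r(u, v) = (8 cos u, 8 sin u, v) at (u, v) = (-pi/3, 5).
E = 64;  F = 0;  G = 1

Partials: r_u = (-8*sin(u), 8*cos(u), 0), r_v = (0, 0, 1). As functions of (u, v):
  E = r_u · r_u = 64,
  F = r_u · r_v = 0,
  G = r_v · r_v = 1.
Evaluating at (u, v) = (-pi/3, 5): E = 64, F = 0, G = 1.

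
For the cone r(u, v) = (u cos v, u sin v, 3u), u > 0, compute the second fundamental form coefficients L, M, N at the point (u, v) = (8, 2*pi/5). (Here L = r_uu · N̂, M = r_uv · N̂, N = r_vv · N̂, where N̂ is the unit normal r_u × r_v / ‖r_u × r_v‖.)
L = 0;  M = 0;  N = 12*sqrt(10)/5

Compute the unit normal N̂(u, v) = (-3*sqrt(10)*u*cos(v)/(10*Abs(u)), -3*sqrt(10)*u*sin(v)/(10*Abs(u)), sqrt(10)*u/(10*Abs(u))), and the second partials r_uu, r_uv, r_vv. Take dot products:
  L(u, v) = r_uu · N̂ = 0,
  M(u, v) = r_uv · N̂ = 0,
  N(u, v) = r_vv · N̂ = 3*sqrt(10)*u^2/(10*Abs(u)).
Evaluating at (u, v) = (8, 2*pi/5):
  L = 0, M = 0, N = 12*sqrt(10)/5.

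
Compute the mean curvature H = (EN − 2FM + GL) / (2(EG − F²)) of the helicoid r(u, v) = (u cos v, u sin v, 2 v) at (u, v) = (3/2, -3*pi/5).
H = 0

With E = 1, F = 0, G = u^2 + 4, L = 0, M = -2/sqrt(u^2 + 4), N = 0, assemble
  H = (EN − 2FM + GL) / (2(EG − F²)) = 0.
At (u, v) = (3/2, -3*pi/5): H = 0.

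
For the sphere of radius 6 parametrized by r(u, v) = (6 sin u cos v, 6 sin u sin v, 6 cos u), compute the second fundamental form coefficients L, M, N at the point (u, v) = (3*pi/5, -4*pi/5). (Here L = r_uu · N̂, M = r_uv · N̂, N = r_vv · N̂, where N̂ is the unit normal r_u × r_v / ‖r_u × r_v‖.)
L = -6;  M = 0;  N = -15/4 - 3*sqrt(5)/4

Compute the unit normal N̂(u, v) = (sin(u)^2*cos(v)/Abs(sin(u)), sin(u)^2*sin(v)/Abs(sin(u)), sin(2*u)/(2*Abs(sin(u)))), and the second partials r_uu, r_uv, r_vv. Take dot products:
  L(u, v) = r_uu · N̂ = -6*sin(u)/Abs(sin(u)),
  M(u, v) = r_uv · N̂ = 0,
  N(u, v) = r_vv · N̂ = -6*sin(u)^3/Abs(sin(u)).
Evaluating at (u, v) = (3*pi/5, -4*pi/5):
  L = -6, M = 0, N = -15/4 - 3*sqrt(5)/4.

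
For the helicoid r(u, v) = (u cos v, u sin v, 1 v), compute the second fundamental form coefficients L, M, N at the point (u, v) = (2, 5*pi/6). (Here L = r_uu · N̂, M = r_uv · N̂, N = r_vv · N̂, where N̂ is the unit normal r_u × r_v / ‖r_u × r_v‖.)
L = 0;  M = -sqrt(5)/5;  N = 0

Compute the unit normal N̂(u, v) = (sin(v)/sqrt(u^2 + 1), -cos(v)/sqrt(u^2 + 1), u/sqrt(u^2 + 1)), and the second partials r_uu, r_uv, r_vv. Take dot products:
  L(u, v) = r_uu · N̂ = 0,
  M(u, v) = r_uv · N̂ = -1/sqrt(u^2 + 1),
  N(u, v) = r_vv · N̂ = 0.
Evaluating at (u, v) = (2, 5*pi/6):
  L = 0, M = -sqrt(5)/5, N = 0.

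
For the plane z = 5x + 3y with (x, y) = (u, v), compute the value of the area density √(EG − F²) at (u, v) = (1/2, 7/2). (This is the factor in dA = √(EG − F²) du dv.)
√(EG − F²)|_{(1/2, 7/2)} = sqrt(35)

E = 26, F = 15, G = 10, so EG − F² = 35. Taking the positive square root: √(EG − F²) = sqrt(35). At (u, v) = (1/2, 7/2): sqrt(35).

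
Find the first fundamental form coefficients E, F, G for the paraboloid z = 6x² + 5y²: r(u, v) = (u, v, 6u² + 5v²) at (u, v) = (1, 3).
E = 145;  F = 360;  G = 901

Partials: r_u = (1, 0, 12*u), r_v = (0, 1, 10*v). As functions of (u, v):
  E = r_u · r_u = 144*u^2 + 1,
  F = r_u · r_v = 120*u*v,
  G = r_v · r_v = 100*v^2 + 1.
Evaluating at (u, v) = (1, 3): E = 145, F = 360, G = 901.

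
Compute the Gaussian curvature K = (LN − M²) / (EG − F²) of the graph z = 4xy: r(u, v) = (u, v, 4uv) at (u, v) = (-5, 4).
K = -16/431649

Coefficients of the first fundamental form: E = 16*v^2 + 1, F = 16*u*v, G = 16*u^2 + 1.
Coefficients of the second fundamental form: L = 0, M = 4/sqrt(16*u^2 + 16*v^2 + 1), N = 0.
Assemble K = (LN − M²)/(EG − F²) = -16/(256*u^4 + 512*u^2*v^2 + 32*u^2 + 256*v^4 + 32*v^2 + 1). At (u, v) = (-5, 4): K = -16/431649.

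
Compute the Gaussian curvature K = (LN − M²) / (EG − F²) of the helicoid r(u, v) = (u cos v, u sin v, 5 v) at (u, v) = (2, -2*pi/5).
K = -25/841

Coefficients of the first fundamental form: E = 1, F = 0, G = u^2 + 25.
Coefficients of the second fundamental form: L = 0, M = -5/sqrt(u^2 + 25), N = 0.
Assemble K = (LN − M²)/(EG − F²) = -25/(u^2 + 25)^2. At (u, v) = (2, -2*pi/5): K = -25/841.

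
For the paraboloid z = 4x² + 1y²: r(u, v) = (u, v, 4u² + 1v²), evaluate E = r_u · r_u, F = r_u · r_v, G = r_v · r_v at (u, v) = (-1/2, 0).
E = 17;  F = 0;  G = 1

Partials: r_u = (1, 0, 8*u), r_v = (0, 1, 2*v). As functions of (u, v):
  E = r_u · r_u = 64*u^2 + 1,
  F = r_u · r_v = 16*u*v,
  G = r_v · r_v = 4*v^2 + 1.
Evaluating at (u, v) = (-1/2, 0): E = 17, F = 0, G = 1.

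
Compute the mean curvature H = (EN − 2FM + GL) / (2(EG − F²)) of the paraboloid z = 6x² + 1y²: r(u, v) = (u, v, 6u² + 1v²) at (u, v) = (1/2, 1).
H = 67*sqrt(41)/1681

With E = 144*u^2 + 1, F = 24*u*v, G = 4*v^2 + 1, L = 12/sqrt(144*u^2 + 4*v^2 + 1), M = 0, N = 2/sqrt(144*u^2 + 4*v^2 + 1), assemble
  H = (EN − 2FM + GL) / (2(EG − F²)) = (144*u^2 + 24*v^2 + 7)/(144*u^2 + 4*v^2 + 1)^(3/2).
At (u, v) = (1/2, 1): H = 67*sqrt(41)/1681.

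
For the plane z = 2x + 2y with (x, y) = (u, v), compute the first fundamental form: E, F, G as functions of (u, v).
E = 5;  F = 4;  G = 5

Compute partials: r_u = (1, 0, 2), r_v = (0, 1, 2). Then
  E = r_u · r_u = 5,
  F = r_u · r_v = 4,
  G = r_v · r_v = 5.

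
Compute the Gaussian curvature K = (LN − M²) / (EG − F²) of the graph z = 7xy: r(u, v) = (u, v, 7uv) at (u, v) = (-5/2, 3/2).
K = -196/697225

Coefficients of the first fundamental form: E = 49*v^2 + 1, F = 49*u*v, G = 49*u^2 + 1.
Coefficients of the second fundamental form: L = 0, M = 7/sqrt(49*u^2 + 49*v^2 + 1), N = 0.
Assemble K = (LN − M²)/(EG − F²) = -49/(2401*u^4 + 4802*u^2*v^2 + 98*u^2 + 2401*v^4 + 98*v^2 + 1). At (u, v) = (-5/2, 3/2): K = -196/697225.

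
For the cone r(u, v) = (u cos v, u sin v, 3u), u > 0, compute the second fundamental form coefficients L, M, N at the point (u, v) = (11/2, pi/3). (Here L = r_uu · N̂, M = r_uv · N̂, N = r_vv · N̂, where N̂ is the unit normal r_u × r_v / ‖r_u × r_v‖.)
L = 0;  M = 0;  N = 33*sqrt(10)/20

Compute the unit normal N̂(u, v) = (-3*sqrt(10)*u*cos(v)/(10*Abs(u)), -3*sqrt(10)*u*sin(v)/(10*Abs(u)), sqrt(10)*u/(10*Abs(u))), and the second partials r_uu, r_uv, r_vv. Take dot products:
  L(u, v) = r_uu · N̂ = 0,
  M(u, v) = r_uv · N̂ = 0,
  N(u, v) = r_vv · N̂ = 3*sqrt(10)*u^2/(10*Abs(u)).
Evaluating at (u, v) = (11/2, pi/3):
  L = 0, M = 0, N = 33*sqrt(10)/20.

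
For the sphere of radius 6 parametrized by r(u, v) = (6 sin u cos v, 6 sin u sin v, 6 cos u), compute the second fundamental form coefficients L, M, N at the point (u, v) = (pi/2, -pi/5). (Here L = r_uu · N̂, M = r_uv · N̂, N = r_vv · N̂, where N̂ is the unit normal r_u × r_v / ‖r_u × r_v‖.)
L = -6;  M = 0;  N = -6

Compute the unit normal N̂(u, v) = (sin(u)^2*cos(v)/Abs(sin(u)), sin(u)^2*sin(v)/Abs(sin(u)), sin(2*u)/(2*Abs(sin(u)))), and the second partials r_uu, r_uv, r_vv. Take dot products:
  L(u, v) = r_uu · N̂ = -6*sin(u)/Abs(sin(u)),
  M(u, v) = r_uv · N̂ = 0,
  N(u, v) = r_vv · N̂ = -6*sin(u)^3/Abs(sin(u)).
Evaluating at (u, v) = (pi/2, -pi/5):
  L = -6, M = 0, N = -6.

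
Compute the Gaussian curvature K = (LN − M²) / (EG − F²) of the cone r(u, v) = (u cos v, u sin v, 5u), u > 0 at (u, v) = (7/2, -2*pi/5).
K = 0

Coefficients of the first fundamental form: E = 26, F = 0, G = u^2.
Coefficients of the second fundamental form: L = 0, M = 0, N = 5*sqrt(26)*u^2/(26*Abs(u)).
Assemble K = (LN − M²)/(EG − F²) = 0. At (u, v) = (7/2, -2*pi/5): K = 0.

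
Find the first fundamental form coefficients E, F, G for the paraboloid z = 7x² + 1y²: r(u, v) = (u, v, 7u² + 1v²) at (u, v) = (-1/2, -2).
E = 50;  F = 28;  G = 17

Partials: r_u = (1, 0, 14*u), r_v = (0, 1, 2*v). As functions of (u, v):
  E = r_u · r_u = 196*u^2 + 1,
  F = r_u · r_v = 28*u*v,
  G = r_v · r_v = 4*v^2 + 1.
Evaluating at (u, v) = (-1/2, -2): E = 50, F = 28, G = 17.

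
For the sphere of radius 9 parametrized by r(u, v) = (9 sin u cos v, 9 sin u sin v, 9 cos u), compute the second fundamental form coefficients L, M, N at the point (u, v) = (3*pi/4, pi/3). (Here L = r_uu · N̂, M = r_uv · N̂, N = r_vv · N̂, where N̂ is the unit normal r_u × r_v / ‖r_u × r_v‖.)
L = -9;  M = 0;  N = -9/2

Compute the unit normal N̂(u, v) = (sin(u)^2*cos(v)/Abs(sin(u)), sin(u)^2*sin(v)/Abs(sin(u)), sin(2*u)/(2*Abs(sin(u)))), and the second partials r_uu, r_uv, r_vv. Take dot products:
  L(u, v) = r_uu · N̂ = -9*sin(u)/Abs(sin(u)),
  M(u, v) = r_uv · N̂ = 0,
  N(u, v) = r_vv · N̂ = -9*sin(u)^3/Abs(sin(u)).
Evaluating at (u, v) = (3*pi/4, pi/3):
  L = -9, M = 0, N = -9/2.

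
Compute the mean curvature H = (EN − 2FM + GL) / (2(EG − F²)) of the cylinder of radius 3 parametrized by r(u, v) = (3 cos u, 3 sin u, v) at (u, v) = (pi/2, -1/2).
H = -1/6

With E = 9, F = 0, G = 1, L = -3, M = 0, N = 0, assemble
  H = (EN − 2FM + GL) / (2(EG − F²)) = -1/6.
At (u, v) = (pi/2, -1/2): H = -1/6.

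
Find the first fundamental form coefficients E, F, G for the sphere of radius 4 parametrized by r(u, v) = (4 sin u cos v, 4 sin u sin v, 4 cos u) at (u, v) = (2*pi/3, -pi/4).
E = 16;  F = 0;  G = 12

Partials: r_u = (4*cos(u)*cos(v), 4*sin(v)*cos(u), -4*sin(u)), r_v = (-4*sin(u)*sin(v), 4*sin(u)*cos(v), 0). As functions of (u, v):
  E = r_u · r_u = 16,
  F = r_u · r_v = 0,
  G = r_v · r_v = 16*sin(u)^2.
Evaluating at (u, v) = (2*pi/3, -pi/4): E = 16, F = 0, G = 12.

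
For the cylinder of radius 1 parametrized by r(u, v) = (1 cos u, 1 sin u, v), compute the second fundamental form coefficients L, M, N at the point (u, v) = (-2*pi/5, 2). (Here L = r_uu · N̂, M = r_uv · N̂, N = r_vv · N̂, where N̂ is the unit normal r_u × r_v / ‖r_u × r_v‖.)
L = -1;  M = 0;  N = 0

Compute the unit normal N̂(u, v) = (cos(u), sin(u), 0), and the second partials r_uu, r_uv, r_vv. Take dot products:
  L(u, v) = r_uu · N̂ = -1,
  M(u, v) = r_uv · N̂ = 0,
  N(u, v) = r_vv · N̂ = 0.
Evaluating at (u, v) = (-2*pi/5, 2):
  L = -1, M = 0, N = 0.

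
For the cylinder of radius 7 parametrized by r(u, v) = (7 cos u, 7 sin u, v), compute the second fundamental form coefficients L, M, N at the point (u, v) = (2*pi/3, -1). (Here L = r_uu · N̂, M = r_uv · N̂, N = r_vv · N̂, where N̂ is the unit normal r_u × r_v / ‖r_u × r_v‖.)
L = -7;  M = 0;  N = 0

Compute the unit normal N̂(u, v) = (cos(u), sin(u), 0), and the second partials r_uu, r_uv, r_vv. Take dot products:
  L(u, v) = r_uu · N̂ = -7,
  M(u, v) = r_uv · N̂ = 0,
  N(u, v) = r_vv · N̂ = 0.
Evaluating at (u, v) = (2*pi/3, -1):
  L = -7, M = 0, N = 0.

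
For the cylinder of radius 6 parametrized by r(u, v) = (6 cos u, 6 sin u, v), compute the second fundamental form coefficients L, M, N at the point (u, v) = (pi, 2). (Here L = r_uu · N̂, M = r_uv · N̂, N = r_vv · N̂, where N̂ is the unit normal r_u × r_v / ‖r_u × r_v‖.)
L = -6;  M = 0;  N = 0

Compute the unit normal N̂(u, v) = (cos(u), sin(u), 0), and the second partials r_uu, r_uv, r_vv. Take dot products:
  L(u, v) = r_uu · N̂ = -6,
  M(u, v) = r_uv · N̂ = 0,
  N(u, v) = r_vv · N̂ = 0.
Evaluating at (u, v) = (pi, 2):
  L = -6, M = 0, N = 0.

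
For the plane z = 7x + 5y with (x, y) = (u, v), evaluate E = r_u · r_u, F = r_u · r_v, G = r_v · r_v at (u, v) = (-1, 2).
E = 50;  F = 35;  G = 26

Partials: r_u = (1, 0, 7), r_v = (0, 1, 5). As functions of (u, v):
  E = r_u · r_u = 50,
  F = r_u · r_v = 35,
  G = r_v · r_v = 26.
Evaluating at (u, v) = (-1, 2): E = 50, F = 35, G = 26.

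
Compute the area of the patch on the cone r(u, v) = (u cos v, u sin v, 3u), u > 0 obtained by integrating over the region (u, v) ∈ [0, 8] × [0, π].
Area = 32*sqrt(10)*pi

Area = ∫∫ √(EG − F²) du dv with √(EG − F²) = sqrt(10)*Abs(u). Integrating over [0, 8] × [0, π] gives 32*sqrt(10)*pi.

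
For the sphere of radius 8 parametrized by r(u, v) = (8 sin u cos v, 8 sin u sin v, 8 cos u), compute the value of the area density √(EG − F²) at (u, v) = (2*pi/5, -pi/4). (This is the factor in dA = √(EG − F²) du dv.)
√(EG − F²)|_{(2*pi/5, -pi/4)} = 16*sqrt(2*sqrt(5) + 10)

E = 64, F = 0, G = 64*sin(u)^2, so EG − F² = 4096*sin(u)^2. Taking the positive square root: √(EG − F²) = 64*Abs(sin(u)). At (u, v) = (2*pi/5, -pi/4): 16*sqrt(2*sqrt(5) + 10).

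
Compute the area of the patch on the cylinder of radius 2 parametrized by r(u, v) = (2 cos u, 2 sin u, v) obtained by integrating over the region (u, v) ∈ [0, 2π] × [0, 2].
Area = 8*pi

Area = ∫∫ √(EG − F²) du dv with √(EG − F²) = 2. Integrating over [0, 2π] × [0, 2] gives 8*pi.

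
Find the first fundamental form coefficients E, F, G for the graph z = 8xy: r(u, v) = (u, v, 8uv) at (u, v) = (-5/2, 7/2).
E = 785;  F = -560;  G = 401

Partials: r_u = (1, 0, 8*v), r_v = (0, 1, 8*u). As functions of (u, v):
  E = r_u · r_u = 64*v^2 + 1,
  F = r_u · r_v = 64*u*v,
  G = r_v · r_v = 64*u^2 + 1.
Evaluating at (u, v) = (-5/2, 7/2): E = 785, F = -560, G = 401.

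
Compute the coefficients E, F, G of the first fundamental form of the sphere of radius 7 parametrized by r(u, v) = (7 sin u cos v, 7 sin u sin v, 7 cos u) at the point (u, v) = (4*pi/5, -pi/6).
E = 49;  F = 0;  G = 245/8 - 49*sqrt(5)/8

Partials: r_u = (7*cos(u)*cos(v), 7*sin(v)*cos(u), -7*sin(u)), r_v = (-7*sin(u)*sin(v), 7*sin(u)*cos(v), 0). As functions of (u, v):
  E = r_u · r_u = 49,
  F = r_u · r_v = 0,
  G = r_v · r_v = 49*sin(u)^2.
Evaluating at (u, v) = (4*pi/5, -pi/6): E = 49, F = 0, G = 245/8 - 49*sqrt(5)/8.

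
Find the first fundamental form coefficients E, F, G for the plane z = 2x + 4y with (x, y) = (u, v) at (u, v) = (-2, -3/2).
E = 5;  F = 8;  G = 17

Partials: r_u = (1, 0, 2), r_v = (0, 1, 4). As functions of (u, v):
  E = r_u · r_u = 5,
  F = r_u · r_v = 8,
  G = r_v · r_v = 17.
Evaluating at (u, v) = (-2, -3/2): E = 5, F = 8, G = 17.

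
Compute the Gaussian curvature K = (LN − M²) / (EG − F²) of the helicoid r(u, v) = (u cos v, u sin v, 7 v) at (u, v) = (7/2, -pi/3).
K = -16/1225

Coefficients of the first fundamental form: E = 1, F = 0, G = u^2 + 49.
Coefficients of the second fundamental form: L = 0, M = -7/sqrt(u^2 + 49), N = 0.
Assemble K = (LN − M²)/(EG − F²) = -49/(u^2 + 49)^2. At (u, v) = (7/2, -pi/3): K = -16/1225.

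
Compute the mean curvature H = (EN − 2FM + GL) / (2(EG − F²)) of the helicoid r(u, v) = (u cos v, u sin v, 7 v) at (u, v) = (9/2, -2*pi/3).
H = 0

With E = 1, F = 0, G = u^2 + 49, L = 0, M = -7/sqrt(u^2 + 49), N = 0, assemble
  H = (EN − 2FM + GL) / (2(EG − F²)) = 0.
At (u, v) = (9/2, -2*pi/3): H = 0.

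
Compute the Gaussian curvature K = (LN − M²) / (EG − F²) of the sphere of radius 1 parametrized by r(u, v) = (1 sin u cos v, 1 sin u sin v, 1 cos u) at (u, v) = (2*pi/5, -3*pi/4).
K = 1

Coefficients of the first fundamental form: E = 1, F = 0, G = sin(u)^2.
Coefficients of the second fundamental form: L = -sin(u)/Abs(sin(u)), M = 0, N = -sin(u)^3/Abs(sin(u)).
Assemble K = (LN − M²)/(EG − F²) = 1. At (u, v) = (2*pi/5, -3*pi/4): K = 1.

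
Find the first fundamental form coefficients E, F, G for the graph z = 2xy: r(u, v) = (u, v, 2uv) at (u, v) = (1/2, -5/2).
E = 26;  F = -5;  G = 2

Partials: r_u = (1, 0, 2*v), r_v = (0, 1, 2*u). As functions of (u, v):
  E = r_u · r_u = 4*v^2 + 1,
  F = r_u · r_v = 4*u*v,
  G = r_v · r_v = 4*u^2 + 1.
Evaluating at (u, v) = (1/2, -5/2): E = 26, F = -5, G = 2.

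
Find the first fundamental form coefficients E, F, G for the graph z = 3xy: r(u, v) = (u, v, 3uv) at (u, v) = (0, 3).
E = 82;  F = 0;  G = 1

Partials: r_u = (1, 0, 3*v), r_v = (0, 1, 3*u). As functions of (u, v):
  E = r_u · r_u = 9*v^2 + 1,
  F = r_u · r_v = 9*u*v,
  G = r_v · r_v = 9*u^2 + 1.
Evaluating at (u, v) = (0, 3): E = 82, F = 0, G = 1.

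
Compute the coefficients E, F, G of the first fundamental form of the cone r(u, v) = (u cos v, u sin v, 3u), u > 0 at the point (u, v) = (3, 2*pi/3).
E = 10;  F = 0;  G = 9

Partials: r_u = (cos(v), sin(v), 3), r_v = (-u*sin(v), u*cos(v), 0). As functions of (u, v):
  E = r_u · r_u = 10,
  F = r_u · r_v = 0,
  G = r_v · r_v = u^2.
Evaluating at (u, v) = (3, 2*pi/3): E = 10, F = 0, G = 9.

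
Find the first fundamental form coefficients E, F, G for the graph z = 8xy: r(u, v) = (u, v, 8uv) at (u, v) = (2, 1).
E = 65;  F = 128;  G = 257

Partials: r_u = (1, 0, 8*v), r_v = (0, 1, 8*u). As functions of (u, v):
  E = r_u · r_u = 64*v^2 + 1,
  F = r_u · r_v = 64*u*v,
  G = r_v · r_v = 64*u^2 + 1.
Evaluating at (u, v) = (2, 1): E = 65, F = 128, G = 257.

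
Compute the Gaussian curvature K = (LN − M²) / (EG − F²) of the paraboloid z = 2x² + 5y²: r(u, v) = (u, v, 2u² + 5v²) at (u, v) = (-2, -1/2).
K = 2/405

Coefficients of the first fundamental form: E = 16*u^2 + 1, F = 40*u*v, G = 100*v^2 + 1.
Coefficients of the second fundamental form: L = 4/sqrt(16*u^2 + 100*v^2 + 1), M = 0, N = 10/sqrt(16*u^2 + 100*v^2 + 1).
Assemble K = (LN − M²)/(EG − F²) = 40/(256*u^4 + 3200*u^2*v^2 + 32*u^2 + 10000*v^4 + 200*v^2 + 1). At (u, v) = (-2, -1/2): K = 2/405.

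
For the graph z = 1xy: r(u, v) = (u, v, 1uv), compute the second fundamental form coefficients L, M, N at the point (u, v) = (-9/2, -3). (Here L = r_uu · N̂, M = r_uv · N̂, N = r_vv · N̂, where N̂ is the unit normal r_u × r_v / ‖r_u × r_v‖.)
L = 0;  M = 2/11;  N = 0

Compute the unit normal N̂(u, v) = (-v/sqrt(u^2 + v^2 + 1), -u/sqrt(u^2 + v^2 + 1), 1/sqrt(u^2 + v^2 + 1)), and the second partials r_uu, r_uv, r_vv. Take dot products:
  L(u, v) = r_uu · N̂ = 0,
  M(u, v) = r_uv · N̂ = 1/sqrt(u^2 + v^2 + 1),
  N(u, v) = r_vv · N̂ = 0.
Evaluating at (u, v) = (-9/2, -3):
  L = 0, M = 2/11, N = 0.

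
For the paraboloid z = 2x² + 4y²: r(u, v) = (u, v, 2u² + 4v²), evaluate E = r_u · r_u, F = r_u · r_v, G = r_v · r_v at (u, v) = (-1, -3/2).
E = 17;  F = 48;  G = 145

Partials: r_u = (1, 0, 4*u), r_v = (0, 1, 8*v). As functions of (u, v):
  E = r_u · r_u = 16*u^2 + 1,
  F = r_u · r_v = 32*u*v,
  G = r_v · r_v = 64*v^2 + 1.
Evaluating at (u, v) = (-1, -3/2): E = 17, F = 48, G = 145.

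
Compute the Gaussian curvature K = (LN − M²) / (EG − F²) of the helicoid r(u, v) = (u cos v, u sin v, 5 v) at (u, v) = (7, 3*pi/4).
K = -25/5476

Coefficients of the first fundamental form: E = 1, F = 0, G = u^2 + 25.
Coefficients of the second fundamental form: L = 0, M = -5/sqrt(u^2 + 25), N = 0.
Assemble K = (LN − M²)/(EG − F²) = -25/(u^2 + 25)^2. At (u, v) = (7, 3*pi/4): K = -25/5476.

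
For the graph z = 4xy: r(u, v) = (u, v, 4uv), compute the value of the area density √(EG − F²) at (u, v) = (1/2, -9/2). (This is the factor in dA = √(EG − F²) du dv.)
√(EG − F²)|_{(1/2, -9/2)} = sqrt(329)

E = 16*v^2 + 1, F = 16*u*v, G = 16*u^2 + 1, so EG − F² = 16*u^2 + 16*v^2 + 1. Taking the positive square root: √(EG − F²) = sqrt(16*u^2 + 16*v^2 + 1). At (u, v) = (1/2, -9/2): sqrt(329).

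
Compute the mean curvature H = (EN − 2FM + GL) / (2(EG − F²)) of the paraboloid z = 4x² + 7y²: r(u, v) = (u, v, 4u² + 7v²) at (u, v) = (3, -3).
H = 11099*sqrt(2341)/5480281

With E = 64*u^2 + 1, F = 112*u*v, G = 196*v^2 + 1, L = 8/sqrt(64*u^2 + 196*v^2 + 1), M = 0, N = 14/sqrt(64*u^2 + 196*v^2 + 1), assemble
  H = (EN − 2FM + GL) / (2(EG − F²)) = (448*u^2 + 784*v^2 + 11)/(64*u^2 + 196*v^2 + 1)^(3/2).
At (u, v) = (3, -3): H = 11099*sqrt(2341)/5480281.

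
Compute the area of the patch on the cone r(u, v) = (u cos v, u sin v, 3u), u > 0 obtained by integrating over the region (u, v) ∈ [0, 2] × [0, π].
Area = 2*sqrt(10)*pi

Area = ∫∫ √(EG − F²) du dv with √(EG − F²) = sqrt(10)*Abs(u). Integrating over [0, 2] × [0, π] gives 2*sqrt(10)*pi.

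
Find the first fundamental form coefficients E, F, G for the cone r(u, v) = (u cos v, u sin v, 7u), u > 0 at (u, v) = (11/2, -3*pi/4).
E = 50;  F = 0;  G = 121/4

Partials: r_u = (cos(v), sin(v), 7), r_v = (-u*sin(v), u*cos(v), 0). As functions of (u, v):
  E = r_u · r_u = 50,
  F = r_u · r_v = 0,
  G = r_v · r_v = u^2.
Evaluating at (u, v) = (11/2, -3*pi/4): E = 50, F = 0, G = 121/4.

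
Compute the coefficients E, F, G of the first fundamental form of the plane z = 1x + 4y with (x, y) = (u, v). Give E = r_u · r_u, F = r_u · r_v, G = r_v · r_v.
E = 2;  F = 4;  G = 17

Compute partials: r_u = (1, 0, 1), r_v = (0, 1, 4). Then
  E = r_u · r_u = 2,
  F = r_u · r_v = 4,
  G = r_v · r_v = 17.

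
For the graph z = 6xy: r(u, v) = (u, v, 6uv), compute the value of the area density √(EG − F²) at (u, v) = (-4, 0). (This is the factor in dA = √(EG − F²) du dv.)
√(EG − F²)|_{(-4, 0)} = sqrt(577)

E = 36*v^2 + 1, F = 36*u*v, G = 36*u^2 + 1, so EG − F² = 36*u^2 + 36*v^2 + 1. Taking the positive square root: √(EG − F²) = sqrt(36*u^2 + 36*v^2 + 1). At (u, v) = (-4, 0): sqrt(577).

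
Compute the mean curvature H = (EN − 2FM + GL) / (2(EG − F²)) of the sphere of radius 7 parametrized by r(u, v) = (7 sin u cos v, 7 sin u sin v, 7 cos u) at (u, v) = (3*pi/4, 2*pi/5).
H = -1/7

With E = 49, F = 0, G = 49*sin(u)^2, L = -7*sin(u)/Abs(sin(u)), M = 0, N = -7*sin(u)^3/Abs(sin(u)), assemble
  H = (EN − 2FM + GL) / (2(EG − F²)) = -sin(u)/(7*Abs(sin(u))).
At (u, v) = (3*pi/4, 2*pi/5): H = -1/7.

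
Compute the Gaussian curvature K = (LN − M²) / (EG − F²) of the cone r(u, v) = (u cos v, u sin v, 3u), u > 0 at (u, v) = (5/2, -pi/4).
K = 0

Coefficients of the first fundamental form: E = 10, F = 0, G = u^2.
Coefficients of the second fundamental form: L = 0, M = 0, N = 3*sqrt(10)*u^2/(10*Abs(u)).
Assemble K = (LN − M²)/(EG − F²) = 0. At (u, v) = (5/2, -pi/4): K = 0.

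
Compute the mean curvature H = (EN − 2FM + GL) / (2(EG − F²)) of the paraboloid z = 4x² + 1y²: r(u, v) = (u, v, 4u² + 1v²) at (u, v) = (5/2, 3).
H = 549*sqrt(437)/190969

With E = 64*u^2 + 1, F = 16*u*v, G = 4*v^2 + 1, L = 8/sqrt(64*u^2 + 4*v^2 + 1), M = 0, N = 2/sqrt(64*u^2 + 4*v^2 + 1), assemble
  H = (EN − 2FM + GL) / (2(EG − F²)) = (64*u^2 + 16*v^2 + 5)/(64*u^2 + 4*v^2 + 1)^(3/2).
At (u, v) = (5/2, 3): H = 549*sqrt(437)/190969.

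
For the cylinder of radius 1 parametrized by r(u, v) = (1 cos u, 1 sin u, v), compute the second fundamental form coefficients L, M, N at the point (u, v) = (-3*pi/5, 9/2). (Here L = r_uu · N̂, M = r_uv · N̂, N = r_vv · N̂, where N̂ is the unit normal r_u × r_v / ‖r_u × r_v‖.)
L = -1;  M = 0;  N = 0

Compute the unit normal N̂(u, v) = (cos(u), sin(u), 0), and the second partials r_uu, r_uv, r_vv. Take dot products:
  L(u, v) = r_uu · N̂ = -1,
  M(u, v) = r_uv · N̂ = 0,
  N(u, v) = r_vv · N̂ = 0.
Evaluating at (u, v) = (-3*pi/5, 9/2):
  L = -1, M = 0, N = 0.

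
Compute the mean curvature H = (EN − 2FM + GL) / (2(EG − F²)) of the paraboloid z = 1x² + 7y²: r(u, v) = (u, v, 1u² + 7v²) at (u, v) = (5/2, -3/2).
H = 624*sqrt(467)/218089

With E = 4*u^2 + 1, F = 28*u*v, G = 196*v^2 + 1, L = 2/sqrt(4*u^2 + 196*v^2 + 1), M = 0, N = 14/sqrt(4*u^2 + 196*v^2 + 1), assemble
  H = (EN − 2FM + GL) / (2(EG − F²)) = 4*(7*u^2 + 49*v^2 + 2)/(4*u^2 + 196*v^2 + 1)^(3/2).
At (u, v) = (5/2, -3/2): H = 624*sqrt(467)/218089.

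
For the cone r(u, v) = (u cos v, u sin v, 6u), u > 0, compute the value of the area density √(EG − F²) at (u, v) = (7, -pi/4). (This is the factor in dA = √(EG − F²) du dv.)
√(EG − F²)|_{(7, -pi/4)} = 7*sqrt(37)

E = 37, F = 0, G = u^2, so EG − F² = 37*u^2. Taking the positive square root: √(EG − F²) = sqrt(37)*Abs(u). At (u, v) = (7, -pi/4): 7*sqrt(37).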